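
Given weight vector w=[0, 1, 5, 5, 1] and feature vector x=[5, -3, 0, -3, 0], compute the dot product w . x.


Element-wise products:
0 * 5 = 0
1 * -3 = -3
5 * 0 = 0
5 * -3 = -15
1 * 0 = 0
Sum = 0 + -3 + 0 + -15 + 0
= -18

-18


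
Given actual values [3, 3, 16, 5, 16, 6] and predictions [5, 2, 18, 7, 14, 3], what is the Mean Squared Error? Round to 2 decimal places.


Differences: [-2, 1, -2, -2, 2, 3]
Squared errors: [4, 1, 4, 4, 4, 9]
Sum of squared errors = 26
MSE = 26 / 6 = 4.33

4.33


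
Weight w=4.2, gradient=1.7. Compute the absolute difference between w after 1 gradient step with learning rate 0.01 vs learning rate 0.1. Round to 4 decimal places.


With lr=0.01: w_new = 4.2 - 0.01 * 1.7 = 4.183
With lr=0.1: w_new = 4.2 - 0.1 * 1.7 = 4.03
Absolute difference = |4.183 - 4.03|
= 0.1530

0.1530


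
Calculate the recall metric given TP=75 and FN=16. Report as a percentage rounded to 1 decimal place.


Recall = TP / (TP + FN) * 100
= 75 / (75 + 16)
= 75 / 91
= 0.8242
= 82.4%

82.4


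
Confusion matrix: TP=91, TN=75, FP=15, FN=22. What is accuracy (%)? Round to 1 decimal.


Accuracy = (TP + TN) / (TP + TN + FP + FN) * 100
= (91 + 75) / (91 + 75 + 15 + 22)
= 166 / 203
= 0.8177
= 81.8%

81.8


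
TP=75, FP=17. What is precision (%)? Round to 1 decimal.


Precision = TP / (TP + FP) * 100
= 75 / (75 + 17)
= 75 / 92
= 0.8152
= 81.5%

81.5


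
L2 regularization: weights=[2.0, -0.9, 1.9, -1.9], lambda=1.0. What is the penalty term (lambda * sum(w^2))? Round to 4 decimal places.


Squaring each weight:
2.0^2 = 4.0
(-0.9)^2 = 0.81
1.9^2 = 3.61
(-1.9)^2 = 3.61
Sum of squares = 12.03
Penalty = 1.0 * 12.03 = 12.0300

12.0300


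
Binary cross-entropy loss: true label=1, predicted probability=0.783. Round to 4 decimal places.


For y=1: Loss = -log(p)
= -log(0.783)
= -(-0.2446)
= 0.2446

0.2446


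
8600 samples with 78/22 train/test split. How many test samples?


Train samples = 8600 * 78% = 6708
Test samples = 8600 - 6708
= 1892

1892


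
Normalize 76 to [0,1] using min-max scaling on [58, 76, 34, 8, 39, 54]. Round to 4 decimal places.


Min = 8, Max = 76
Range = 76 - 8 = 68
Scaled = (x - min) / (max - min)
= (76 - 8) / 68
= 68 / 68
= 1.0000

1.0000


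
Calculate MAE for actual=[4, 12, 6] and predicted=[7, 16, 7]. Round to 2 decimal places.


Absolute errors: [3, 4, 1]
Sum of absolute errors = 8
MAE = 8 / 3 = 2.67

2.67


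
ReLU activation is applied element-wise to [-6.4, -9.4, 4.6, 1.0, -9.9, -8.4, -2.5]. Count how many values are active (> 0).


ReLU(x) = max(0, x) for each element:
ReLU(-6.4) = 0
ReLU(-9.4) = 0
ReLU(4.6) = 4.6
ReLU(1.0) = 1.0
ReLU(-9.9) = 0
ReLU(-8.4) = 0
ReLU(-2.5) = 0
Active neurons (>0): 2

2


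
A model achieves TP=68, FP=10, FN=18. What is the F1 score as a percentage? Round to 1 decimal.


Precision = TP / (TP + FP) = 68 / 78 = 0.8718
Recall = TP / (TP + FN) = 68 / 86 = 0.7907
F1 = 2 * P * R / (P + R)
= 2 * 0.8718 * 0.7907 / (0.8718 + 0.7907)
= 1.3787 / 1.6625
= 0.8293
As percentage: 82.9%

82.9


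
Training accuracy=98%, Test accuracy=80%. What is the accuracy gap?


Gap = train_accuracy - test_accuracy
= 98 - 80
= 18%
This gap suggests the model is overfitting.

18


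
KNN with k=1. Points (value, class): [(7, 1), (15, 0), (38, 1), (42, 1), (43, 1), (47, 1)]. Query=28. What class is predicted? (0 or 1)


Distances from query 28:
Point 38 (class 1): distance = 10
K=1 nearest neighbors: classes = [1]
Votes for class 1: 1 / 1
Majority vote => class 1

1


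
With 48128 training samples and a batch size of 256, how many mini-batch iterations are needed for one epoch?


Iterations per epoch = dataset_size / batch_size
= 48128 / 256
= 188

188


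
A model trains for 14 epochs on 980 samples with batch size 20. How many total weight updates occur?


Iterations per epoch = 980 / 20 = 49
Total updates = iterations_per_epoch * epochs
= 49 * 14
= 686

686


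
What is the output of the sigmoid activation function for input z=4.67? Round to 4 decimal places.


sigmoid(z) = 1 / (1 + exp(-z))
exp(-(4.67)) = exp(-4.67) = 0.0094
1 + 0.0094 = 1.0094
1 / 1.0094 = 0.9907

0.9907


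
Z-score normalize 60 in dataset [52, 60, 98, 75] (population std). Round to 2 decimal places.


Mean = (52 + 60 + 98 + 75) / 4 = 71.25
Variance = sum((x_i - mean)^2) / n = 306.6875
Std = sqrt(306.6875) = 17.5125
Z = (x - mean) / std
= (60 - 71.25) / 17.5125
= -11.25 / 17.5125
= -0.64

-0.64


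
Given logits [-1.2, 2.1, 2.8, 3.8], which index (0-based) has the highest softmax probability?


Softmax is a monotonic transformation, so it preserves the argmax.
We need to find the index of the maximum logit.
Index 0: -1.2
Index 1: 2.1
Index 2: 2.8
Index 3: 3.8
Maximum logit = 3.8 at index 3

3


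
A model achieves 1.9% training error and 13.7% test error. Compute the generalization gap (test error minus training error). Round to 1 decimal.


Generalization gap = test_error - train_error
= 13.7 - 1.9
= 11.8%
A large gap suggests overfitting.

11.8


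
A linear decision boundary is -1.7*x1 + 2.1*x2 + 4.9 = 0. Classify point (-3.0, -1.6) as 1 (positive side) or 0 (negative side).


Compute -1.7 * -3.0 + 2.1 * -1.6 + 4.9
= 5.1 + -3.36 + 4.9
= 6.64
Since 6.64 >= 0, the point is on the positive side.

1


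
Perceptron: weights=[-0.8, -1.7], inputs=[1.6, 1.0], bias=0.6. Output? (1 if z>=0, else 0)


z = w . x + b
= -0.8*1.6 + -1.7*1.0 + 0.6
= -1.28 + -1.7 + 0.6
= -2.98 + 0.6
= -2.38
Since z = -2.38 < 0, output = 0

0


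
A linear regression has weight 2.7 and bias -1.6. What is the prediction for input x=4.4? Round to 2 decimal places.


y = 2.7 * 4.4 + (-1.6)
= 11.88 + (-1.6)
= 10.28

10.28


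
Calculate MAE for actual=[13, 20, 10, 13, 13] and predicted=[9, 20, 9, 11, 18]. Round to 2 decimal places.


Absolute errors: [4, 0, 1, 2, 5]
Sum of absolute errors = 12
MAE = 12 / 5 = 2.40

2.40


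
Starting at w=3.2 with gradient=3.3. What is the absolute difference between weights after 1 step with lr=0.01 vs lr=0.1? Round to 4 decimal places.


With lr=0.01: w_new = 3.2 - 0.01 * 3.3 = 3.167
With lr=0.1: w_new = 3.2 - 0.1 * 3.3 = 2.87
Absolute difference = |3.167 - 2.87|
= 0.2970

0.2970


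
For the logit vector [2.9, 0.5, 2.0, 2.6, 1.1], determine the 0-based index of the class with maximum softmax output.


Softmax is a monotonic transformation, so it preserves the argmax.
We need to find the index of the maximum logit.
Index 0: 2.9
Index 1: 0.5
Index 2: 2.0
Index 3: 2.6
Index 4: 1.1
Maximum logit = 2.9 at index 0

0


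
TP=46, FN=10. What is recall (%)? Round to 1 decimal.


Recall = TP / (TP + FN) * 100
= 46 / (46 + 10)
= 46 / 56
= 0.8214
= 82.1%

82.1


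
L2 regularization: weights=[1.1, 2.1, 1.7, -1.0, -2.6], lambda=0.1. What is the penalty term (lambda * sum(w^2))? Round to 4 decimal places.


Squaring each weight:
1.1^2 = 1.21
2.1^2 = 4.41
1.7^2 = 2.89
(-1.0)^2 = 1.0
(-2.6)^2 = 6.76
Sum of squares = 16.27
Penalty = 0.1 * 16.27 = 1.6270

1.6270


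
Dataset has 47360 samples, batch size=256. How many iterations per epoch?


Iterations per epoch = dataset_size / batch_size
= 47360 / 256
= 185

185


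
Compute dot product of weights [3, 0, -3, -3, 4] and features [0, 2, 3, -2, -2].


Element-wise products:
3 * 0 = 0
0 * 2 = 0
-3 * 3 = -9
-3 * -2 = 6
4 * -2 = -8
Sum = 0 + 0 + -9 + 6 + -8
= -11

-11


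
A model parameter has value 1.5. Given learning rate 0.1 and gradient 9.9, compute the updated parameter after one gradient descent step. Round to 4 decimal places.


w_new = w_old - lr * gradient
= 1.5 - 0.1 * 9.9
= 1.5 - (0.99)
= 0.5100

0.5100


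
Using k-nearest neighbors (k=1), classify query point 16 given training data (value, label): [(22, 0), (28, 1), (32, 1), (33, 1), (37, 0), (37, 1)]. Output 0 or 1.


Distances from query 16:
Point 22 (class 0): distance = 6
K=1 nearest neighbors: classes = [0]
Votes for class 1: 0 / 1
Majority vote => class 0

0


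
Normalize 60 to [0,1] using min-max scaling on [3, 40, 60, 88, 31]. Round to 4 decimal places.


Min = 3, Max = 88
Range = 88 - 3 = 85
Scaled = (x - min) / (max - min)
= (60 - 3) / 85
= 57 / 85
= 0.6706

0.6706


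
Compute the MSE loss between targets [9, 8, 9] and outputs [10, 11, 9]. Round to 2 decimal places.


Differences: [-1, -3, 0]
Squared errors: [1, 9, 0]
Sum of squared errors = 10
MSE = 10 / 3 = 3.33

3.33


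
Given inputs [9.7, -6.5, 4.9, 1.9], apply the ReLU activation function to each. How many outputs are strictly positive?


ReLU(x) = max(0, x) for each element:
ReLU(9.7) = 9.7
ReLU(-6.5) = 0
ReLU(4.9) = 4.9
ReLU(1.9) = 1.9
Active neurons (>0): 3

3


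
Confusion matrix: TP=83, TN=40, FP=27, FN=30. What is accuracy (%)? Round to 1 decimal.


Accuracy = (TP + TN) / (TP + TN + FP + FN) * 100
= (83 + 40) / (83 + 40 + 27 + 30)
= 123 / 180
= 0.6833
= 68.3%

68.3


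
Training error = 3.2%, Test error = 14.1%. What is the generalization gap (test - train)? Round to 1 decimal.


Generalization gap = test_error - train_error
= 14.1 - 3.2
= 10.9%
A large gap suggests overfitting.

10.9


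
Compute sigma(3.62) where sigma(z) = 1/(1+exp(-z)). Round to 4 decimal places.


sigmoid(z) = 1 / (1 + exp(-z))
exp(-(3.62)) = exp(-3.62) = 0.0268
1 + 0.0268 = 1.0268
1 / 1.0268 = 0.9739

0.9739


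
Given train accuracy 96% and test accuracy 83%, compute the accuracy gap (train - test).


Gap = train_accuracy - test_accuracy
= 96 - 83
= 13%
This gap suggests the model is overfitting.

13


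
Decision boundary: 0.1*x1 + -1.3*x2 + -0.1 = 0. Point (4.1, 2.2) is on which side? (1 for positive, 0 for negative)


Compute 0.1 * 4.1 + -1.3 * 2.2 + -0.1
= 0.41 + -2.86 + -0.1
= -2.55
Since -2.55 < 0, the point is on the negative side.

0


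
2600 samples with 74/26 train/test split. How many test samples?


Train samples = 2600 * 74% = 1924
Test samples = 2600 - 1924
= 676

676


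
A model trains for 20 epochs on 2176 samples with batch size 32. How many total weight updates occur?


Iterations per epoch = 2176 / 32 = 68
Total updates = iterations_per_epoch * epochs
= 68 * 20
= 1360

1360


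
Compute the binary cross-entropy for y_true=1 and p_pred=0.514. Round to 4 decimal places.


For y=1: Loss = -log(p)
= -log(0.514)
= -(-0.6655)
= 0.6655

0.6655


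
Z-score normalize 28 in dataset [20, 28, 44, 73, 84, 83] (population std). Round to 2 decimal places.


Mean = (20 + 28 + 44 + 73 + 84 + 83) / 6 = 55.3333
Variance = sum((x_i - mean)^2) / n = 670.5556
Std = sqrt(670.5556) = 25.8951
Z = (x - mean) / std
= (28 - 55.3333) / 25.8951
= -27.3333 / 25.8951
= -1.06

-1.06


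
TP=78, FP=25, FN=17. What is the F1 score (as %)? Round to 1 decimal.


Precision = TP / (TP + FP) = 78 / 103 = 0.7573
Recall = TP / (TP + FN) = 78 / 95 = 0.8211
F1 = 2 * P * R / (P + R)
= 2 * 0.7573 * 0.8211 / (0.7573 + 0.8211)
= 1.2435 / 1.5783
= 0.7879
As percentage: 78.8%

78.8


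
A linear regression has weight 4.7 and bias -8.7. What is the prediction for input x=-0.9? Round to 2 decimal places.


y = 4.7 * -0.9 + (-8.7)
= -4.23 + (-8.7)
= -12.93

-12.93


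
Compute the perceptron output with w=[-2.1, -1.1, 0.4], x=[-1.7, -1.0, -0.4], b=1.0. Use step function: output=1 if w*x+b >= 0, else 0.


z = w . x + b
= -2.1*-1.7 + -1.1*-1.0 + 0.4*-0.4 + 1.0
= 3.57 + 1.1 + -0.16 + 1.0
= 4.51 + 1.0
= 5.51
Since z = 5.51 >= 0, output = 1

1


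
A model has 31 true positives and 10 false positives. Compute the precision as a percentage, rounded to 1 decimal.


Precision = TP / (TP + FP) * 100
= 31 / (31 + 10)
= 31 / 41
= 0.7561
= 75.6%

75.6


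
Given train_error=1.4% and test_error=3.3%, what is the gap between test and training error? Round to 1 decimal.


Generalization gap = test_error - train_error
= 3.3 - 1.4
= 1.9%
A small gap suggests good generalization.

1.9


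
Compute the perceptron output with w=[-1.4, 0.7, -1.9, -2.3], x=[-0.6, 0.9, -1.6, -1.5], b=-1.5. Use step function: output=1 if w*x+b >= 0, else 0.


z = w . x + b
= -1.4*-0.6 + 0.7*0.9 + -1.9*-1.6 + -2.3*-1.5 + -1.5
= 0.84 + 0.63 + 3.04 + 3.45 + -1.5
= 7.96 + -1.5
= 6.46
Since z = 6.46 >= 0, output = 1

1


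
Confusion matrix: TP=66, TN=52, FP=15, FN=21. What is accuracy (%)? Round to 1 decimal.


Accuracy = (TP + TN) / (TP + TN + FP + FN) * 100
= (66 + 52) / (66 + 52 + 15 + 21)
= 118 / 154
= 0.7662
= 76.6%

76.6


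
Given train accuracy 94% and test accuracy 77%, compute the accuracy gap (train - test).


Gap = train_accuracy - test_accuracy
= 94 - 77
= 17%
This gap suggests the model is overfitting.

17


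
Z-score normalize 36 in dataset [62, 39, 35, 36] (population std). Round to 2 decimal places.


Mean = (62 + 39 + 35 + 36) / 4 = 43.0
Variance = sum((x_i - mean)^2) / n = 122.5
Std = sqrt(122.5) = 11.068
Z = (x - mean) / std
= (36 - 43.0) / 11.068
= -7.0 / 11.068
= -0.63

-0.63


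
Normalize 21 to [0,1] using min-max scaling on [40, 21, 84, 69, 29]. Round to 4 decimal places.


Min = 21, Max = 84
Range = 84 - 21 = 63
Scaled = (x - min) / (max - min)
= (21 - 21) / 63
= 0 / 63
= 0.0000

0.0000


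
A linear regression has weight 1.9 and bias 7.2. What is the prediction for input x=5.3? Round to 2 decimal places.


y = 1.9 * 5.3 + (7.2)
= 10.07 + (7.2)
= 17.27

17.27


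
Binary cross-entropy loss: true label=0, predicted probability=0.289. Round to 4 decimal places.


For y=0: Loss = -log(1-p)
= -log(1 - 0.289)
= -log(0.711)
= -(-0.3411)
= 0.3411

0.3411


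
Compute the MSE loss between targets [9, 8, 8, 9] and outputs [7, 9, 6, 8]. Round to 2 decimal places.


Differences: [2, -1, 2, 1]
Squared errors: [4, 1, 4, 1]
Sum of squared errors = 10
MSE = 10 / 4 = 2.50

2.50


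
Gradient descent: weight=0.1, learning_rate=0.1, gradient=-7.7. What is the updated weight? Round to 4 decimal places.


w_new = w_old - lr * gradient
= 0.1 - 0.1 * -7.7
= 0.1 - (-0.77)
= 0.8700

0.8700


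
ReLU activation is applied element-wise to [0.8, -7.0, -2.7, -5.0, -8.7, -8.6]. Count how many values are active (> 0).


ReLU(x) = max(0, x) for each element:
ReLU(0.8) = 0.8
ReLU(-7.0) = 0
ReLU(-2.7) = 0
ReLU(-5.0) = 0
ReLU(-8.7) = 0
ReLU(-8.6) = 0
Active neurons (>0): 1

1


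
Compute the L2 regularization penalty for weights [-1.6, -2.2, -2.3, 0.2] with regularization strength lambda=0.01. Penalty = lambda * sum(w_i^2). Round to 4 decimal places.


Squaring each weight:
(-1.6)^2 = 2.56
(-2.2)^2 = 4.84
(-2.3)^2 = 5.29
0.2^2 = 0.04
Sum of squares = 12.73
Penalty = 0.01 * 12.73 = 0.1273

0.1273


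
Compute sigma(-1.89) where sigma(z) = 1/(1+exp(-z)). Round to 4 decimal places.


sigmoid(z) = 1 / (1 + exp(-z))
exp(-(-1.89)) = exp(1.89) = 6.6194
1 + 6.6194 = 7.6194
1 / 7.6194 = 0.1312

0.1312


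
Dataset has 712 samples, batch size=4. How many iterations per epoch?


Iterations per epoch = dataset_size / batch_size
= 712 / 4
= 178

178


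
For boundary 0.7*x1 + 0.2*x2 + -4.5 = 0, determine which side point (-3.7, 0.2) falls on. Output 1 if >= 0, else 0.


Compute 0.7 * -3.7 + 0.2 * 0.2 + -4.5
= -2.59 + 0.04 + -4.5
= -7.05
Since -7.05 < 0, the point is on the negative side.

0


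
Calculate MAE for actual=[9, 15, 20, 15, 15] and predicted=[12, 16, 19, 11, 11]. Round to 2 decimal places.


Absolute errors: [3, 1, 1, 4, 4]
Sum of absolute errors = 13
MAE = 13 / 5 = 2.60

2.60


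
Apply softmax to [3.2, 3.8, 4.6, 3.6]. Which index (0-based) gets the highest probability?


Softmax is a monotonic transformation, so it preserves the argmax.
We need to find the index of the maximum logit.
Index 0: 3.2
Index 1: 3.8
Index 2: 4.6
Index 3: 3.6
Maximum logit = 4.6 at index 2

2


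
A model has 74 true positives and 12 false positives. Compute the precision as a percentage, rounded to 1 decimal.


Precision = TP / (TP + FP) * 100
= 74 / (74 + 12)
= 74 / 86
= 0.8605
= 86.0%

86.0


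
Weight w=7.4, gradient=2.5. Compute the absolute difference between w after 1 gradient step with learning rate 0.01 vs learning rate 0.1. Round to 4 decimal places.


With lr=0.01: w_new = 7.4 - 0.01 * 2.5 = 7.375
With lr=0.1: w_new = 7.4 - 0.1 * 2.5 = 7.15
Absolute difference = |7.375 - 7.15|
= 0.2250

0.2250


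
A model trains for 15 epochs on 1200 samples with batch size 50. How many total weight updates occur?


Iterations per epoch = 1200 / 50 = 24
Total updates = iterations_per_epoch * epochs
= 24 * 15
= 360

360


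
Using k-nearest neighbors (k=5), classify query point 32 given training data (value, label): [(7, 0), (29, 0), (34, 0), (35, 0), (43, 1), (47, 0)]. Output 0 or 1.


Distances from query 32:
Point 34 (class 0): distance = 2
Point 29 (class 0): distance = 3
Point 35 (class 0): distance = 3
Point 43 (class 1): distance = 11
Point 47 (class 0): distance = 15
K=5 nearest neighbors: classes = [0, 0, 0, 1, 0]
Votes for class 1: 1 / 5
Majority vote => class 0

0


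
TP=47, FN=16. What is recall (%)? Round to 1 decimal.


Recall = TP / (TP + FN) * 100
= 47 / (47 + 16)
= 47 / 63
= 0.746
= 74.6%

74.6


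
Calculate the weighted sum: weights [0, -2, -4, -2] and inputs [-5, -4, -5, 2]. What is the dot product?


Element-wise products:
0 * -5 = 0
-2 * -4 = 8
-4 * -5 = 20
-2 * 2 = -4
Sum = 0 + 8 + 20 + -4
= 24

24


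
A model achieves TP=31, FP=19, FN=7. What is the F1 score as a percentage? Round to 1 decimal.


Precision = TP / (TP + FP) = 31 / 50 = 0.62
Recall = TP / (TP + FN) = 31 / 38 = 0.8158
F1 = 2 * P * R / (P + R)
= 2 * 0.62 * 0.8158 / (0.62 + 0.8158)
= 1.0116 / 1.4358
= 0.7045
As percentage: 70.5%

70.5


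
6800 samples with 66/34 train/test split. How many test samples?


Train samples = 6800 * 66% = 4488
Test samples = 6800 - 4488
= 2312

2312


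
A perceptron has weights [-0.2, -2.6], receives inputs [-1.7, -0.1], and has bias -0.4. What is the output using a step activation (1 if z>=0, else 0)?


z = w . x + b
= -0.2*-1.7 + -2.6*-0.1 + -0.4
= 0.34 + 0.26 + -0.4
= 0.6 + -0.4
= 0.2
Since z = 0.2 >= 0, output = 1

1


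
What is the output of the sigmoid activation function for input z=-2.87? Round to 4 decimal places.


sigmoid(z) = 1 / (1 + exp(-z))
exp(-(-2.87)) = exp(2.87) = 17.637
1 + 17.637 = 18.637
1 / 18.637 = 0.0537

0.0537


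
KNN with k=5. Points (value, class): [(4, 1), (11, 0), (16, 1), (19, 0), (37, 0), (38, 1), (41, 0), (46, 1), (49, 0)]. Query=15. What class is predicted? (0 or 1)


Distances from query 15:
Point 16 (class 1): distance = 1
Point 11 (class 0): distance = 4
Point 19 (class 0): distance = 4
Point 4 (class 1): distance = 11
Point 37 (class 0): distance = 22
K=5 nearest neighbors: classes = [1, 0, 0, 1, 0]
Votes for class 1: 2 / 5
Majority vote => class 0

0


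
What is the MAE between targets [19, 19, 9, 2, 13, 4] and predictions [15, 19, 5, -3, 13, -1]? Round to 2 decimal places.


Absolute errors: [4, 0, 4, 5, 0, 5]
Sum of absolute errors = 18
MAE = 18 / 6 = 3.00

3.00


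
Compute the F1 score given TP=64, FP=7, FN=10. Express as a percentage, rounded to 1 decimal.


Precision = TP / (TP + FP) = 64 / 71 = 0.9014
Recall = TP / (TP + FN) = 64 / 74 = 0.8649
F1 = 2 * P * R / (P + R)
= 2 * 0.9014 * 0.8649 / (0.9014 + 0.8649)
= 1.5592 / 1.7663
= 0.8828
As percentage: 88.3%

88.3


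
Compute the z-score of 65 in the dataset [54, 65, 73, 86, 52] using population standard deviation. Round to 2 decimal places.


Mean = (54 + 65 + 73 + 86 + 52) / 5 = 66.0
Variance = sum((x_i - mean)^2) / n = 158.0
Std = sqrt(158.0) = 12.5698
Z = (x - mean) / std
= (65 - 66.0) / 12.5698
= -1.0 / 12.5698
= -0.08

-0.08


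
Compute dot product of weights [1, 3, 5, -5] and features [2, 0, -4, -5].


Element-wise products:
1 * 2 = 2
3 * 0 = 0
5 * -4 = -20
-5 * -5 = 25
Sum = 2 + 0 + -20 + 25
= 7

7


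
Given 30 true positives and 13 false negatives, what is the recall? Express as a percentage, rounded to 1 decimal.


Recall = TP / (TP + FN) * 100
= 30 / (30 + 13)
= 30 / 43
= 0.6977
= 69.8%

69.8


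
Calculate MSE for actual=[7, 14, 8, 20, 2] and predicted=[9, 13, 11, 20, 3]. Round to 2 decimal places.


Differences: [-2, 1, -3, 0, -1]
Squared errors: [4, 1, 9, 0, 1]
Sum of squared errors = 15
MSE = 15 / 5 = 3.00

3.00


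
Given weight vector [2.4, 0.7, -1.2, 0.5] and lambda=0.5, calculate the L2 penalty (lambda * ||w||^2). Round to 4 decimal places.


Squaring each weight:
2.4^2 = 5.76
0.7^2 = 0.49
(-1.2)^2 = 1.44
0.5^2 = 0.25
Sum of squares = 7.94
Penalty = 0.5 * 7.94 = 3.9700

3.9700


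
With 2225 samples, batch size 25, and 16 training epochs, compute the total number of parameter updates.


Iterations per epoch = 2225 / 25 = 89
Total updates = iterations_per_epoch * epochs
= 89 * 16
= 1424

1424


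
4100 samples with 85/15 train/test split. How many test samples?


Train samples = 4100 * 85% = 3485
Test samples = 4100 - 3485
= 615

615


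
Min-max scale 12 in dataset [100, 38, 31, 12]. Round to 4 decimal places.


Min = 12, Max = 100
Range = 100 - 12 = 88
Scaled = (x - min) / (max - min)
= (12 - 12) / 88
= 0 / 88
= 0.0000

0.0000


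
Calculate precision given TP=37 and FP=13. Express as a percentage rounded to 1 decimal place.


Precision = TP / (TP + FP) * 100
= 37 / (37 + 13)
= 37 / 50
= 0.74
= 74.0%

74.0


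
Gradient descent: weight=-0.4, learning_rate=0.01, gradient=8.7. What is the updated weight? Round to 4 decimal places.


w_new = w_old - lr * gradient
= -0.4 - 0.01 * 8.7
= -0.4 - (0.087)
= -0.4870

-0.4870


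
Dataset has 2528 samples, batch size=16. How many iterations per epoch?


Iterations per epoch = dataset_size / batch_size
= 2528 / 16
= 158

158


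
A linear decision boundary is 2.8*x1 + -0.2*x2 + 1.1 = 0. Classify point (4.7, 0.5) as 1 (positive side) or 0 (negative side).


Compute 2.8 * 4.7 + -0.2 * 0.5 + 1.1
= 13.16 + -0.1 + 1.1
= 14.16
Since 14.16 >= 0, the point is on the positive side.

1


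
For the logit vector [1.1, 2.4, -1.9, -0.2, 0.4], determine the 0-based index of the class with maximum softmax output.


Softmax is a monotonic transformation, so it preserves the argmax.
We need to find the index of the maximum logit.
Index 0: 1.1
Index 1: 2.4
Index 2: -1.9
Index 3: -0.2
Index 4: 0.4
Maximum logit = 2.4 at index 1

1


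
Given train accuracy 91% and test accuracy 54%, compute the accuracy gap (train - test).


Gap = train_accuracy - test_accuracy
= 91 - 54
= 37%
This large gap strongly indicates overfitting.

37


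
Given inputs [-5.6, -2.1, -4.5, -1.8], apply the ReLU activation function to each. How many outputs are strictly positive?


ReLU(x) = max(0, x) for each element:
ReLU(-5.6) = 0
ReLU(-2.1) = 0
ReLU(-4.5) = 0
ReLU(-1.8) = 0
Active neurons (>0): 0

0


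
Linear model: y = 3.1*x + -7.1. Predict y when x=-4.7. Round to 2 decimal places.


y = 3.1 * -4.7 + (-7.1)
= -14.57 + (-7.1)
= -21.67

-21.67


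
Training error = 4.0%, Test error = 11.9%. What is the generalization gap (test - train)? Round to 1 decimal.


Generalization gap = test_error - train_error
= 11.9 - 4.0
= 7.9%
A moderate gap.

7.9


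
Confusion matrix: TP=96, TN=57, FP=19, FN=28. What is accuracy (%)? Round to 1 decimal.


Accuracy = (TP + TN) / (TP + TN + FP + FN) * 100
= (96 + 57) / (96 + 57 + 19 + 28)
= 153 / 200
= 0.765
= 76.5%

76.5


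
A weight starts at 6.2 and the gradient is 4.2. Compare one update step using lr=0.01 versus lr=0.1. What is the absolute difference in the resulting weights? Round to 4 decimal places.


With lr=0.01: w_new = 6.2 - 0.01 * 4.2 = 6.158
With lr=0.1: w_new = 6.2 - 0.1 * 4.2 = 5.78
Absolute difference = |6.158 - 5.78|
= 0.3780

0.3780


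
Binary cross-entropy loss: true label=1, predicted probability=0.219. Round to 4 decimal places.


For y=1: Loss = -log(p)
= -log(0.219)
= -(-1.5187)
= 1.5187

1.5187


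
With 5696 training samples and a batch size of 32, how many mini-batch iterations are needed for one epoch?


Iterations per epoch = dataset_size / batch_size
= 5696 / 32
= 178

178


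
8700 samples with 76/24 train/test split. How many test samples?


Train samples = 8700 * 76% = 6612
Test samples = 8700 - 6612
= 2088

2088


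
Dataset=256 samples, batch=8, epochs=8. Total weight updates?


Iterations per epoch = 256 / 8 = 32
Total updates = iterations_per_epoch * epochs
= 32 * 8
= 256

256


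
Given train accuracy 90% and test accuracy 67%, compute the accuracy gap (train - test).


Gap = train_accuracy - test_accuracy
= 90 - 67
= 23%
This large gap strongly indicates overfitting.

23


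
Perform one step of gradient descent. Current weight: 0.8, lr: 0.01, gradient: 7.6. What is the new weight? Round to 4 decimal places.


w_new = w_old - lr * gradient
= 0.8 - 0.01 * 7.6
= 0.8 - (0.076)
= 0.7240

0.7240


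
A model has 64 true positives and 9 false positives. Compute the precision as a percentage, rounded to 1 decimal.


Precision = TP / (TP + FP) * 100
= 64 / (64 + 9)
= 64 / 73
= 0.8767
= 87.7%

87.7


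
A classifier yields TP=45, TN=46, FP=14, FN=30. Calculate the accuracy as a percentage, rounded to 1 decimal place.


Accuracy = (TP + TN) / (TP + TN + FP + FN) * 100
= (45 + 46) / (45 + 46 + 14 + 30)
= 91 / 135
= 0.6741
= 67.4%

67.4


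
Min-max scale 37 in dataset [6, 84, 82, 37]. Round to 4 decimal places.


Min = 6, Max = 84
Range = 84 - 6 = 78
Scaled = (x - min) / (max - min)
= (37 - 6) / 78
= 31 / 78
= 0.3974

0.3974


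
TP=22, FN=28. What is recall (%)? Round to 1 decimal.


Recall = TP / (TP + FN) * 100
= 22 / (22 + 28)
= 22 / 50
= 0.44
= 44.0%

44.0


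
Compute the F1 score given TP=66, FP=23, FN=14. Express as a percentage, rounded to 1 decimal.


Precision = TP / (TP + FP) = 66 / 89 = 0.7416
Recall = TP / (TP + FN) = 66 / 80 = 0.825
F1 = 2 * P * R / (P + R)
= 2 * 0.7416 * 0.825 / (0.7416 + 0.825)
= 1.2236 / 1.5666
= 0.7811
As percentage: 78.1%

78.1


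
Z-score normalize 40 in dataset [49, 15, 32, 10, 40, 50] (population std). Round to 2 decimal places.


Mean = (49 + 15 + 32 + 10 + 40 + 50) / 6 = 32.6667
Variance = sum((x_i - mean)^2) / n = 241.2222
Std = sqrt(241.2222) = 15.5313
Z = (x - mean) / std
= (40 - 32.6667) / 15.5313
= 7.3333 / 15.5313
= 0.47

0.47


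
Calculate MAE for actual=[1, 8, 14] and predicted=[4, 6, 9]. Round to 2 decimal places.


Absolute errors: [3, 2, 5]
Sum of absolute errors = 10
MAE = 10 / 3 = 3.33

3.33


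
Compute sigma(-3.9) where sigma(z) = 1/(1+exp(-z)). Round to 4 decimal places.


sigmoid(z) = 1 / (1 + exp(-z))
exp(-(-3.9)) = exp(3.9) = 49.4024
1 + 49.4024 = 50.4024
1 / 50.4024 = 0.0198

0.0198


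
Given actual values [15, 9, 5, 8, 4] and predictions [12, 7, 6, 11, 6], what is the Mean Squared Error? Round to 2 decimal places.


Differences: [3, 2, -1, -3, -2]
Squared errors: [9, 4, 1, 9, 4]
Sum of squared errors = 27
MSE = 27 / 5 = 5.40

5.40


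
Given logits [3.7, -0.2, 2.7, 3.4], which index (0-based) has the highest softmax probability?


Softmax is a monotonic transformation, so it preserves the argmax.
We need to find the index of the maximum logit.
Index 0: 3.7
Index 1: -0.2
Index 2: 2.7
Index 3: 3.4
Maximum logit = 3.7 at index 0

0


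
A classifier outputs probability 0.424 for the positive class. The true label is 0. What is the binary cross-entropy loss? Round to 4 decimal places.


For y=0: Loss = -log(1-p)
= -log(1 - 0.424)
= -log(0.576)
= -(-0.5516)
= 0.5516

0.5516


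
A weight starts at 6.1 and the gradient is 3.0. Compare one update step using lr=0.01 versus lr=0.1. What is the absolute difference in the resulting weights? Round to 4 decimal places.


With lr=0.01: w_new = 6.1 - 0.01 * 3.0 = 6.07
With lr=0.1: w_new = 6.1 - 0.1 * 3.0 = 5.8
Absolute difference = |6.07 - 5.8|
= 0.2700

0.2700


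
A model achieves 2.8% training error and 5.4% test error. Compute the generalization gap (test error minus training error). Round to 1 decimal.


Generalization gap = test_error - train_error
= 5.4 - 2.8
= 2.6%
A moderate gap.

2.6


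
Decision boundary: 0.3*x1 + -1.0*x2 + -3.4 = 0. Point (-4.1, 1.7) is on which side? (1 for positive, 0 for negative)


Compute 0.3 * -4.1 + -1.0 * 1.7 + -3.4
= -1.23 + -1.7 + -3.4
= -6.33
Since -6.33 < 0, the point is on the negative side.

0


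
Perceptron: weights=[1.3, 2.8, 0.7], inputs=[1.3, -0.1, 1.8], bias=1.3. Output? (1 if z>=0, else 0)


z = w . x + b
= 1.3*1.3 + 2.8*-0.1 + 0.7*1.8 + 1.3
= 1.69 + -0.28 + 1.26 + 1.3
= 2.67 + 1.3
= 3.97
Since z = 3.97 >= 0, output = 1

1


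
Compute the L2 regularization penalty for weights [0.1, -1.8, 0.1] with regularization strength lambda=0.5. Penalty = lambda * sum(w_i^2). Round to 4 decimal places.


Squaring each weight:
0.1^2 = 0.01
(-1.8)^2 = 3.24
0.1^2 = 0.01
Sum of squares = 3.26
Penalty = 0.5 * 3.26 = 1.6300

1.6300


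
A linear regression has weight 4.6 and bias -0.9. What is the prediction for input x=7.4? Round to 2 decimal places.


y = 4.6 * 7.4 + (-0.9)
= 34.04 + (-0.9)
= 33.14

33.14


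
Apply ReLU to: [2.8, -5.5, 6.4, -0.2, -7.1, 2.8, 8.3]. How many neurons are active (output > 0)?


ReLU(x) = max(0, x) for each element:
ReLU(2.8) = 2.8
ReLU(-5.5) = 0
ReLU(6.4) = 6.4
ReLU(-0.2) = 0
ReLU(-7.1) = 0
ReLU(2.8) = 2.8
ReLU(8.3) = 8.3
Active neurons (>0): 4

4


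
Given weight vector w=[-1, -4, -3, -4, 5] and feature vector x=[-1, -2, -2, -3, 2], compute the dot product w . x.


Element-wise products:
-1 * -1 = 1
-4 * -2 = 8
-3 * -2 = 6
-4 * -3 = 12
5 * 2 = 10
Sum = 1 + 8 + 6 + 12 + 10
= 37

37


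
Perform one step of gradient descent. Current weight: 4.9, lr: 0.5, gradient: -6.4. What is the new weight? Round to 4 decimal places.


w_new = w_old - lr * gradient
= 4.9 - 0.5 * -6.4
= 4.9 - (-3.2)
= 8.1000

8.1000


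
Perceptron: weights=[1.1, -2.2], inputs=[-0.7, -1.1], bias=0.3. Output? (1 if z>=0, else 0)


z = w . x + b
= 1.1*-0.7 + -2.2*-1.1 + 0.3
= -0.77 + 2.42 + 0.3
= 1.65 + 0.3
= 1.95
Since z = 1.95 >= 0, output = 1

1


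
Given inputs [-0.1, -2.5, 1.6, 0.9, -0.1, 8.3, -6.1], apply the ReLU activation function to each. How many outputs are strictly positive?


ReLU(x) = max(0, x) for each element:
ReLU(-0.1) = 0
ReLU(-2.5) = 0
ReLU(1.6) = 1.6
ReLU(0.9) = 0.9
ReLU(-0.1) = 0
ReLU(8.3) = 8.3
ReLU(-6.1) = 0
Active neurons (>0): 3

3


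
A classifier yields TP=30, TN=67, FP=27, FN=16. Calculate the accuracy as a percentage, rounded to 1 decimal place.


Accuracy = (TP + TN) / (TP + TN + FP + FN) * 100
= (30 + 67) / (30 + 67 + 27 + 16)
= 97 / 140
= 0.6929
= 69.3%

69.3


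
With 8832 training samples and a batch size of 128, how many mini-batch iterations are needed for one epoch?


Iterations per epoch = dataset_size / batch_size
= 8832 / 128
= 69

69


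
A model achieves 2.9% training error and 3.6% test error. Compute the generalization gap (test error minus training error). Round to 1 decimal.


Generalization gap = test_error - train_error
= 3.6 - 2.9
= 0.7%
A small gap suggests good generalization.

0.7


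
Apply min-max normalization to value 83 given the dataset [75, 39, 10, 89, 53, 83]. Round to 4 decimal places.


Min = 10, Max = 89
Range = 89 - 10 = 79
Scaled = (x - min) / (max - min)
= (83 - 10) / 79
= 73 / 79
= 0.9241

0.9241


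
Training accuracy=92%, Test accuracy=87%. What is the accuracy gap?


Gap = train_accuracy - test_accuracy
= 92 - 87
= 5%
This moderate gap may indicate mild overfitting.

5


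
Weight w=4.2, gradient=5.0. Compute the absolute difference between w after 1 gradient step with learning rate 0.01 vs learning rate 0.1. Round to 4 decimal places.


With lr=0.01: w_new = 4.2 - 0.01 * 5.0 = 4.15
With lr=0.1: w_new = 4.2 - 0.1 * 5.0 = 3.7
Absolute difference = |4.15 - 3.7|
= 0.4500

0.4500


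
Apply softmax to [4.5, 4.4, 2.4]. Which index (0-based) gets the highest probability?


Softmax is a monotonic transformation, so it preserves the argmax.
We need to find the index of the maximum logit.
Index 0: 4.5
Index 1: 4.4
Index 2: 2.4
Maximum logit = 4.5 at index 0

0


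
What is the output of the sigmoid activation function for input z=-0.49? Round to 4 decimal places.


sigmoid(z) = 1 / (1 + exp(-z))
exp(-(-0.49)) = exp(0.49) = 1.6323
1 + 1.6323 = 2.6323
1 / 2.6323 = 0.3799

0.3799


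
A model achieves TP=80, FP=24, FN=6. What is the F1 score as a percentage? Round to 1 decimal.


Precision = TP / (TP + FP) = 80 / 104 = 0.7692
Recall = TP / (TP + FN) = 80 / 86 = 0.9302
F1 = 2 * P * R / (P + R)
= 2 * 0.7692 * 0.9302 / (0.7692 + 0.9302)
= 1.4311 / 1.6995
= 0.8421
As percentage: 84.2%

84.2


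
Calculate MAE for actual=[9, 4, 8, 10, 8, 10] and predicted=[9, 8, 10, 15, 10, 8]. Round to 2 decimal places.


Absolute errors: [0, 4, 2, 5, 2, 2]
Sum of absolute errors = 15
MAE = 15 / 6 = 2.50

2.50


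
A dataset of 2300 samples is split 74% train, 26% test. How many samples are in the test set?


Train samples = 2300 * 74% = 1702
Test samples = 2300 - 1702
= 598

598


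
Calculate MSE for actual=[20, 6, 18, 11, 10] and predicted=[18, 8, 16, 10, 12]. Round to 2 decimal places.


Differences: [2, -2, 2, 1, -2]
Squared errors: [4, 4, 4, 1, 4]
Sum of squared errors = 17
MSE = 17 / 5 = 3.40

3.40


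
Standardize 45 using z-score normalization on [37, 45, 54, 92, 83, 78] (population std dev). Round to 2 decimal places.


Mean = (37 + 45 + 54 + 92 + 83 + 78) / 6 = 64.8333
Variance = sum((x_i - mean)^2) / n = 421.1389
Std = sqrt(421.1389) = 20.5217
Z = (x - mean) / std
= (45 - 64.8333) / 20.5217
= -19.8333 / 20.5217
= -0.97

-0.97


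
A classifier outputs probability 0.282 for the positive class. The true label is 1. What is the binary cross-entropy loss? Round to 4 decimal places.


For y=1: Loss = -log(p)
= -log(0.282)
= -(-1.2658)
= 1.2658

1.2658


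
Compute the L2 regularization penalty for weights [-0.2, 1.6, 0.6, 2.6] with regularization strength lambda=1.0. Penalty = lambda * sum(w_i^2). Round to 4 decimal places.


Squaring each weight:
(-0.2)^2 = 0.04
1.6^2 = 2.56
0.6^2 = 0.36
2.6^2 = 6.76
Sum of squares = 9.72
Penalty = 1.0 * 9.72 = 9.7200

9.7200


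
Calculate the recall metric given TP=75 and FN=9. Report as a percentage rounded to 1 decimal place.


Recall = TP / (TP + FN) * 100
= 75 / (75 + 9)
= 75 / 84
= 0.8929
= 89.3%

89.3


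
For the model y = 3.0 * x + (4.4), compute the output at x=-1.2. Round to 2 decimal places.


y = 3.0 * -1.2 + (4.4)
= -3.6 + (4.4)
= 0.80

0.80


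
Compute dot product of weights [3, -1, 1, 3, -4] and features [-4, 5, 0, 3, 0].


Element-wise products:
3 * -4 = -12
-1 * 5 = -5
1 * 0 = 0
3 * 3 = 9
-4 * 0 = 0
Sum = -12 + -5 + 0 + 9 + 0
= -8

-8


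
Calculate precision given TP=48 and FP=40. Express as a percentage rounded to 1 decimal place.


Precision = TP / (TP + FP) * 100
= 48 / (48 + 40)
= 48 / 88
= 0.5455
= 54.5%

54.5


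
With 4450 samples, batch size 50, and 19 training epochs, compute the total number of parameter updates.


Iterations per epoch = 4450 / 50 = 89
Total updates = iterations_per_epoch * epochs
= 89 * 19
= 1691

1691


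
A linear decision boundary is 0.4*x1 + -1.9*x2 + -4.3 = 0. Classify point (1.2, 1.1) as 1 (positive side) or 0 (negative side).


Compute 0.4 * 1.2 + -1.9 * 1.1 + -4.3
= 0.48 + -2.09 + -4.3
= -5.91
Since -5.91 < 0, the point is on the negative side.

0


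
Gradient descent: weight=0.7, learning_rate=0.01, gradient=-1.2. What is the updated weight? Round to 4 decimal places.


w_new = w_old - lr * gradient
= 0.7 - 0.01 * -1.2
= 0.7 - (-0.012)
= 0.7120

0.7120


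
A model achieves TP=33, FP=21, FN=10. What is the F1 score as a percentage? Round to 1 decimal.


Precision = TP / (TP + FP) = 33 / 54 = 0.6111
Recall = TP / (TP + FN) = 33 / 43 = 0.7674
F1 = 2 * P * R / (P + R)
= 2 * 0.6111 * 0.7674 / (0.6111 + 0.7674)
= 0.938 / 1.3786
= 0.6804
As percentage: 68.0%

68.0


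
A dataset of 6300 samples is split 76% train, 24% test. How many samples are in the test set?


Train samples = 6300 * 76% = 4788
Test samples = 6300 - 4788
= 1512

1512


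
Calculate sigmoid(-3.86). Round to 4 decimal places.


sigmoid(z) = 1 / (1 + exp(-z))
exp(-(-3.86)) = exp(3.86) = 47.4654
1 + 47.4654 = 48.4654
1 / 48.4654 = 0.0206

0.0206


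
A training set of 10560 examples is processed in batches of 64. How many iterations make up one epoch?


Iterations per epoch = dataset_size / batch_size
= 10560 / 64
= 165

165


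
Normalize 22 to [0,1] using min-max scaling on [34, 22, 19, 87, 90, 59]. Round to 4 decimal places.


Min = 19, Max = 90
Range = 90 - 19 = 71
Scaled = (x - min) / (max - min)
= (22 - 19) / 71
= 3 / 71
= 0.0423

0.0423


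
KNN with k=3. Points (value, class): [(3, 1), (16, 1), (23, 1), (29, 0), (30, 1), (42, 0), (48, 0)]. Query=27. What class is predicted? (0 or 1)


Distances from query 27:
Point 29 (class 0): distance = 2
Point 30 (class 1): distance = 3
Point 23 (class 1): distance = 4
K=3 nearest neighbors: classes = [0, 1, 1]
Votes for class 1: 2 / 3
Majority vote => class 1

1


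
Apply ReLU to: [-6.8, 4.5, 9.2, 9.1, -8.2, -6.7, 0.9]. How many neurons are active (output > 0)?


ReLU(x) = max(0, x) for each element:
ReLU(-6.8) = 0
ReLU(4.5) = 4.5
ReLU(9.2) = 9.2
ReLU(9.1) = 9.1
ReLU(-8.2) = 0
ReLU(-6.7) = 0
ReLU(0.9) = 0.9
Active neurons (>0): 4

4


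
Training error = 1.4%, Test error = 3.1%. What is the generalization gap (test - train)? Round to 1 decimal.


Generalization gap = test_error - train_error
= 3.1 - 1.4
= 1.7%
A small gap suggests good generalization.

1.7


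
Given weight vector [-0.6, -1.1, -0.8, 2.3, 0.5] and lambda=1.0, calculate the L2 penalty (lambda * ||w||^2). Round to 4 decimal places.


Squaring each weight:
(-0.6)^2 = 0.36
(-1.1)^2 = 1.21
(-0.8)^2 = 0.64
2.3^2 = 5.29
0.5^2 = 0.25
Sum of squares = 7.75
Penalty = 1.0 * 7.75 = 7.7500

7.7500


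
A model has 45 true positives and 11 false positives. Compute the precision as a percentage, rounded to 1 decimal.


Precision = TP / (TP + FP) * 100
= 45 / (45 + 11)
= 45 / 56
= 0.8036
= 80.4%

80.4


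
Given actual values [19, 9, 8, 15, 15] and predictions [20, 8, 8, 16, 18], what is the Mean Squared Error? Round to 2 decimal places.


Differences: [-1, 1, 0, -1, -3]
Squared errors: [1, 1, 0, 1, 9]
Sum of squared errors = 12
MSE = 12 / 5 = 2.40

2.40


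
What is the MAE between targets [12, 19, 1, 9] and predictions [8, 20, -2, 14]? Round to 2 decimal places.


Absolute errors: [4, 1, 3, 5]
Sum of absolute errors = 13
MAE = 13 / 4 = 3.25

3.25


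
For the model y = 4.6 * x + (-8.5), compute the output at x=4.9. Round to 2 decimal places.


y = 4.6 * 4.9 + (-8.5)
= 22.54 + (-8.5)
= 14.04

14.04


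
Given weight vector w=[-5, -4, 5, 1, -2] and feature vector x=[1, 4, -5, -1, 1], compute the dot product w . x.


Element-wise products:
-5 * 1 = -5
-4 * 4 = -16
5 * -5 = -25
1 * -1 = -1
-2 * 1 = -2
Sum = -5 + -16 + -25 + -1 + -2
= -49

-49


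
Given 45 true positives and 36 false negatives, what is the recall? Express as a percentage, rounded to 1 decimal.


Recall = TP / (TP + FN) * 100
= 45 / (45 + 36)
= 45 / 81
= 0.5556
= 55.6%

55.6


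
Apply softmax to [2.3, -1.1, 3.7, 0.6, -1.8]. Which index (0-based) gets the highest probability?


Softmax is a monotonic transformation, so it preserves the argmax.
We need to find the index of the maximum logit.
Index 0: 2.3
Index 1: -1.1
Index 2: 3.7
Index 3: 0.6
Index 4: -1.8
Maximum logit = 3.7 at index 2

2


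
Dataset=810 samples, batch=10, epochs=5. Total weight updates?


Iterations per epoch = 810 / 10 = 81
Total updates = iterations_per_epoch * epochs
= 81 * 5
= 405

405


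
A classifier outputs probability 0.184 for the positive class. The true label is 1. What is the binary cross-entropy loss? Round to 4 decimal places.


For y=1: Loss = -log(p)
= -log(0.184)
= -(-1.6928)
= 1.6928

1.6928
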